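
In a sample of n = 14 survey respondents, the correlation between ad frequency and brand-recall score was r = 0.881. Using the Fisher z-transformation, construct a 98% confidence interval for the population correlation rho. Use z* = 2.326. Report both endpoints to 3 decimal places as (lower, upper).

Fisher z: z_r = atanh(r) = ½·ln((1+0.881)/(1−0.881)) = 1.380218
SE(z) = 1/√(n−3) = 1/√11 = 0.301511
98% ⇒ z* = 2.326; margin = 2.326·0.301511 = 0.701315
CI on z-scale: (0.678903, 2.081533)
Back-transform: tanh(0.678903) = 0.590806, tanh(2.081533) = 0.969357

(0.591, 0.969)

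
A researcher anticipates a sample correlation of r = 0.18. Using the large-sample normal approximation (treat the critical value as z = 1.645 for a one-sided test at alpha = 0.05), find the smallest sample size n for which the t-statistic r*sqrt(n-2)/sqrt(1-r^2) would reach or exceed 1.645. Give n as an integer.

83

r√(n−2)/√(1−r²) ≥ 1.645  ⇔  n−2 ≥ (1.645)²·(1−r²)/r²
(1−r²)/r² = (1−0.0324)/0.0324 = 29.8642
n ≥ 2 + 2.706025·29.8642 = 2 + 80.8133 = 82.8133
⌈82.8133⌉ = 83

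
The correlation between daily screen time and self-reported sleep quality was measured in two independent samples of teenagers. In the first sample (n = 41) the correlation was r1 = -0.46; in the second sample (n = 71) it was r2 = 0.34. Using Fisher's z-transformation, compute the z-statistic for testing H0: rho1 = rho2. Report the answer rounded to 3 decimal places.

Fisher z-transforms: z1 = atanh(-0.46) = -0.497311, z2 = atanh(0.34) = 0.354093; difference d = -0.851404
Var(d) = 1/38 + 1/68 = 0.0263158 + 0.0147059 = 0.0410217
z = d/√Var(d) = -0.851404 / √0.0410217 = -0.851404 / 0.202538 = -4.204

-4.204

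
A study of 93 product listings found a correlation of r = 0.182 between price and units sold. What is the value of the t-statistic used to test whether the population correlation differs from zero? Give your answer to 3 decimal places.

1.766

1 − r² = 1 − 0.033124 = 0.966876;  √(1−r²) = 0.983299
√(n−2) = √91 = 9.539392
t = r·√(n−2)/√(1−r²) = 0.182 · 9.539392 / 0.983299 = 1.766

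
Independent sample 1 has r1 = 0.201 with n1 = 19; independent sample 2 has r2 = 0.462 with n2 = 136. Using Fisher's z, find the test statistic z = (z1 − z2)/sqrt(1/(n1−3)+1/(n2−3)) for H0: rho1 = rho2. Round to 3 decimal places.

z1 = atanh(0.201) = 0.203774,  z2 = atanh(0.462) = 0.499851
SE = √(1/(n1−3) + 1/(n2−3)) = √(1/16 + 1/133) = √(0.0625000 + 0.0075188) = √0.0700188 = 0.264611
z = (z1 − z2)/SE = (0.203774 − 0.499851) / 0.264611 = -0.296077 / 0.264611 = -1.119

-1.119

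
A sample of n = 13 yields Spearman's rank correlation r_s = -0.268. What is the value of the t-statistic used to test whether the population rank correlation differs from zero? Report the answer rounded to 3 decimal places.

-0.923

1 − r_s² = 1 − 0.071824 = 0.928176;  √(1−r_s²) = 0.963419
√(n−2) = √11 = 3.316625
t = r_s·√(n−2)/√(1−r_s²) = -0.268 · 3.316625 / 0.963419 = -0.923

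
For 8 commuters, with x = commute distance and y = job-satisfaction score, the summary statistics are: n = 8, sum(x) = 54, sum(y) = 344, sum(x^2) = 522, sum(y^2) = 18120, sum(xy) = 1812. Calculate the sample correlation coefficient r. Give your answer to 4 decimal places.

Numerator: nΣxy − (Σx)(Σy) = 8·1812 − (54)(344) = -4080
Denominator: √[(nΣx²−(Σx)²)(nΣy²−(Σy)²)]
  nΣx²−(Σx)² = 8·522 − 2916 = 1260;  nΣy²−(Σy)² = 8·18120 − 118336 = 26624
  √(1260·26624) = √33546240 = 5791.9116
r = -4080 / 5791.9116 = -0.7044

-0.7044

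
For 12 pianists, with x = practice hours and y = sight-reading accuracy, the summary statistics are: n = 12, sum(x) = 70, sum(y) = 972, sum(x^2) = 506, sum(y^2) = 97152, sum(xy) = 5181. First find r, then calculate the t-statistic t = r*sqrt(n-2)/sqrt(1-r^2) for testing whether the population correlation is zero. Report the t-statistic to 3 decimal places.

S_xy = nΣxy − ΣxΣy = 12·5181 − 70·972 = 62172 − 68040 = -5868
S_xx = nΣx² − (Σx)² = 12·506 − 70² = 6072 − 4900 = 1172
S_yy = nΣy² − (Σy)² = 12·97152 − 972² = 1165824 − 944784 = 221040
r = S_xy / √(S_xx·S_yy) = -5868 / √(1172·221040) = -5868 / √259058880 = -5868 / 16095.3061 = -0.3646
t = r·√(n−2)/√(1−r²) = -0.3646·√10 / √(1−0.132933) = -1.152966 / 0.931164 = -1.238

-1.238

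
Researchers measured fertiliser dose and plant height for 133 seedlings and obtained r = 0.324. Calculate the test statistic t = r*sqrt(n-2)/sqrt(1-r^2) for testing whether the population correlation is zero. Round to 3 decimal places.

t = r·√(n−2) / √(1−r²) with r = 0.324, n = 133
  = 0.324·√131 / √(1 − 0.104976)
  = 0.324·11.445523 / 0.946057
  = 3.708349 / 0.946057 = 3.920

3.920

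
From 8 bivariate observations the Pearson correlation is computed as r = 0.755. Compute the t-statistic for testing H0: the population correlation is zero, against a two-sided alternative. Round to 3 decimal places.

2.820

1 − r² = 1 − 0.570025 = 0.429975;  √(1−r²) = 0.655725
√(n−2) = √6 = 2.449490
t = r·√(n−2)/√(1−r²) = 0.755 · 2.449490 / 0.655725 = 2.820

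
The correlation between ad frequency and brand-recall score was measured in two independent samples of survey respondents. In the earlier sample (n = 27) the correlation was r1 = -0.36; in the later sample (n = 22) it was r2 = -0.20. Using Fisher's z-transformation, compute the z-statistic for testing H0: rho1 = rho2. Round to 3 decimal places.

-0.567

Fisher z-transforms: z1 = atanh(-0.36) = -0.376886, z2 = atanh(-0.20) = -0.202733; difference d = -0.174153
Var(d) = 1/24 + 1/19 = 0.0416667 + 0.0526316 = 0.0942983
z = d/√Var(d) = -0.174153 / √0.0942983 = -0.174153 / 0.307080 = -0.567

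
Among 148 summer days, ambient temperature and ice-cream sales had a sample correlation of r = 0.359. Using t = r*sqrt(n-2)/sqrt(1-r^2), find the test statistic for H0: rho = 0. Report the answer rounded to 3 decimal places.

t = r·√(n−2) / √(1−r²) with r = 0.359, n = 148
  = 0.359·√146 / √(1 − 0.128881)
  = 0.359·12.083046 / 0.933338
  = 4.337814 / 0.933338 = 4.648

4.648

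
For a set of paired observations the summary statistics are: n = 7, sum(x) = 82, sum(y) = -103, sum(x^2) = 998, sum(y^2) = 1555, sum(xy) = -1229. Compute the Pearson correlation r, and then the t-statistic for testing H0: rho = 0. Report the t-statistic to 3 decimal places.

Numerator: nΣxy − (Σx)(Σy) = 7·(-1229) − (82)(-103) = -157
Denominator: √[(nΣx²−(Σx)²)(nΣy²−(Σy)²)]
  nΣx²−(Σx)² = 7·998 − 6724 = 262;  nΣy²−(Σy)² = 7·1555 − 10609 = 276
  √(262·276) = √72312 = 268.9089
r = -157 / 268.9089 = -0.5838
t = r·√(n−2)/√(1−r²) = -0.5838·√5 / √(1−0.340822) = -1.305416 / 0.811898 = -1.608

-1.608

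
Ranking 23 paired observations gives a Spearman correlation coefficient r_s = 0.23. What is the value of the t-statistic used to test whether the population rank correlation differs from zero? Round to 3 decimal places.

t = r_s·√(n−2) / √(1−r_s²) with r_s = 0.23, n = 23
  = 0.23·√21 / √(1 − 0.0529)
  = 0.23·4.582576 / 0.973191
  = 1.053992 / 0.973191 = 1.083

1.083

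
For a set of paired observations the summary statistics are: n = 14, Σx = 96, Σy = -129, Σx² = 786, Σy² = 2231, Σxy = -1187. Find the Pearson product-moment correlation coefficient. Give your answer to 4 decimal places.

S_xy = nΣxy − ΣxΣy = 14·(-1187) − 96·(-129) = -16618 − (-12384) = -4234
S_xx = nΣx² − (Σx)² = 14·786 − 96² = 11004 − 9216 = 1788
S_yy = nΣy² − (Σy)² = 14·2231 − (-129)² = 31234 − 16641 = 14593
r = S_xy / √(S_xx·S_yy) = -4234 / √(1788·14593) = -4234 / √26092284 = -4234 / 5108.0607 = -0.8289

-0.8289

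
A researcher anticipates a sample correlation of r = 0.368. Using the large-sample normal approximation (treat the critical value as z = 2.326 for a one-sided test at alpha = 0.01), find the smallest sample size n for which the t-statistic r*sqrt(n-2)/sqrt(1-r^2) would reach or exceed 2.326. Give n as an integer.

Need r·√(n−2)/√(1−r²) ≥ 2.326
√(n−2) ≥ 2.326·√(1−0.135424) / 0.368 = 2.326·0.929826 / 0.368 = 5.8771
n−2 ≥ 34.5403  ⇒  n ≥ 36.5403
Smallest integer n = 37

37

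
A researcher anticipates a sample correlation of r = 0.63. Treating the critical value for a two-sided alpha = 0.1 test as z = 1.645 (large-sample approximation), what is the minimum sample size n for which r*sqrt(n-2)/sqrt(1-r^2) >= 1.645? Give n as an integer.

7

Need r·√(n−2)/√(1−r²) ≥ 1.645
√(n−2) ≥ 1.645·√(1−0.3969) / 0.63 = 1.645·0.776595 / 0.63 = 2.0278
n−2 ≥ 4.1120  ⇒  n ≥ 6.1120
Smallest integer n = 7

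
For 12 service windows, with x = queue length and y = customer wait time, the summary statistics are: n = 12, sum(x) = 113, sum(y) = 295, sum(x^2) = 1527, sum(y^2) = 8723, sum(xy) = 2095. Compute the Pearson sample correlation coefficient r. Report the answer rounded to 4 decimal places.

-0.8276

Numerator: nΣxy − (Σx)(Σy) = 12·2095 − (113)(295) = -8195
Denominator: √[(nΣx²−(Σx)²)(nΣy²−(Σy)²)]
  nΣx²−(Σx)² = 12·1527 − 12769 = 5555;  nΣy²−(Σy)² = 12·8723 − 87025 = 17651
  √(5555·17651) = √98051305 = 9902.0859
r = -8195 / 9902.0859 = -0.8276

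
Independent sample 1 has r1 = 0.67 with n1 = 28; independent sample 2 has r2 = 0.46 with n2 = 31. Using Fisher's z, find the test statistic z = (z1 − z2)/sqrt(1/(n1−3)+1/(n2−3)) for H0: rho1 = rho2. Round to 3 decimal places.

1.139

z1 = atanh(0.67) = 0.810743,  z2 = atanh(0.46) = 0.497311
SE = √(1/(n1−3) + 1/(n2−3)) = √(1/25 + 1/28) = √(0.0400000 + 0.0357143) = √0.0757143 = 0.275162
z = (z1 − z2)/SE = (0.810743 − 0.497311) / 0.275162 = 0.313432 / 0.275162 = 1.139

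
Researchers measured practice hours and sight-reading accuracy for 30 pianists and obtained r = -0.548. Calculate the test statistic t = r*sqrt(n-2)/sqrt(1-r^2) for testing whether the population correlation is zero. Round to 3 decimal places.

-3.467

t = r·√(n−2) / √(1−r²) with r = -0.548, n = 30
  = -0.548·√28 / √(1 − 0.300304)
  = -0.548·5.291503 / 0.836478
  = -2.899744 / 0.836478 = -3.467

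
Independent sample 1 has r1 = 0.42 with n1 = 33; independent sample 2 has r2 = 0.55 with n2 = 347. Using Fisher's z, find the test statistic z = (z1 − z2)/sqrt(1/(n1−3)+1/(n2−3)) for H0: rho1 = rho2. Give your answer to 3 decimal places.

-0.897

z1 = atanh(0.42) = 0.447692,  z2 = atanh(0.55) = 0.618381
SE = √(1/(n1−3) + 1/(n2−3)) = √(1/30 + 1/344) = √(0.0333333 + 0.0029070) = √0.0362403 = 0.190369
z = (z1 − z2)/SE = (0.447692 − 0.618381) / 0.190369 = -0.170689 / 0.190369 = -0.897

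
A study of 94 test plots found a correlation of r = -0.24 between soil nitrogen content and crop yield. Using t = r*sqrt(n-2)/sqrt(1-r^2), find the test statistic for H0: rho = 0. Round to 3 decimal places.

-2.371

t = r·√(n−2) / √(1−r²) with r = -0.24, n = 94
  = -0.24·√92 / √(1 − 0.0576)
  = -0.24·9.591663 / 0.970773
  = -2.301999 / 0.970773 = -2.371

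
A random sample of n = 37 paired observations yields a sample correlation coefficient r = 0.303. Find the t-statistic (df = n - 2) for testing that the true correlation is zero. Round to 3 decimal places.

t = r·√(n−2) / √(1−r²) with r = 0.303, n = 37
  = 0.303·√35 / √(1 − 0.091809)
  = 0.303·5.916080 / 0.952991
  = 1.792572 / 0.952991 = 1.881

1.881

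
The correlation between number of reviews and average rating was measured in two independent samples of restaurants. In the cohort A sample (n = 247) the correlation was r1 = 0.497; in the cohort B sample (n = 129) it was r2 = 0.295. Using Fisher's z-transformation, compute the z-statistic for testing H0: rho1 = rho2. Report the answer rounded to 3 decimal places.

2.199

Fisher z-transforms: z1 = atanh(0.497) = 0.545314, z2 = atanh(0.295) = 0.304034; difference d = 0.241280
Var(d) = 1/244 + 1/126 = 0.0040984 + 0.0079365 = 0.0120349
z = d/√Var(d) = 0.241280 / √0.0120349 = 0.241280 / 0.109704 = 2.199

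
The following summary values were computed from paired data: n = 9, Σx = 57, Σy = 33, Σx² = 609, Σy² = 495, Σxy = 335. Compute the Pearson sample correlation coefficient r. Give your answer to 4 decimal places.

0.4137

Numerator: nΣxy − (Σx)(Σy) = 9·335 − (57)(33) = 1134
Denominator: √[(nΣx²−(Σx)²)(nΣy²−(Σy)²)]
  nΣx²−(Σx)² = 9·609 − 3249 = 2232;  nΣy²−(Σy)² = 9·495 − 1089 = 3366
  √(2232·3366) = √7512912 = 2740.9692
r = 1134 / 2740.9692 = 0.4137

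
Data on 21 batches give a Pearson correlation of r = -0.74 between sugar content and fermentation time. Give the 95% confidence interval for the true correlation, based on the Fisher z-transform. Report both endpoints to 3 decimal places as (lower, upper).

(-0.888, -0.453)

z_r = atanh(-0.74) = -0.950479;  SE = 1/√(n−3) = 1/√18 = 0.235702
z-limits: -0.950479 ± 1.960·0.235702 = -0.950479 ± 0.461976 = [-1.412455, -0.488503]
ρ-limits: (tanh -1.412455, tanh -0.488503) = (-0.888, -0.453)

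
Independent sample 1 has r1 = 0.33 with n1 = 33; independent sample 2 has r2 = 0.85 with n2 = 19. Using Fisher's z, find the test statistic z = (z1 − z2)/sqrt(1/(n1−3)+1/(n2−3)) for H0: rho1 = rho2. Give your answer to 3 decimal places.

z1 = atanh(0.33) = 0.342828,  z2 = atanh(0.85) = 1.256153
SE = √(1/(n1−3) + 1/(n2−3)) = √(1/30 + 1/16) = √(0.0333333 + 0.0625000) = √0.0958333 = 0.309570
z = (z1 − z2)/SE = (0.342828 − 1.256153) / 0.309570 = -0.913325 / 0.309570 = -2.950

-2.950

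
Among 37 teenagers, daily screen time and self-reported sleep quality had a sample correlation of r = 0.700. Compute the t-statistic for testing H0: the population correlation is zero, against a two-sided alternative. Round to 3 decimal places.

t = r·√(n−2) / √(1−r²) with r = 0.700, n = 37
  = 0.700·√35 / √(1 − 0.490000)
  = 0.700·5.916080 / 0.714143
  = 4.141256 / 0.714143 = 5.799

5.799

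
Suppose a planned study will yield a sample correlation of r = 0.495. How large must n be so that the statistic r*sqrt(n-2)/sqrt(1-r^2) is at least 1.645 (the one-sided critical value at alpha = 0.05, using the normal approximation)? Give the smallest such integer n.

Need r·√(n−2)/√(1−r²) ≥ 1.645
√(n−2) ≥ 1.645·√(1−0.245025) / 0.495 = 1.645·0.868893 / 0.495 = 2.8875
n−2 ≥ 8.3377  ⇒  n ≥ 10.3377
Smallest integer n = 11

11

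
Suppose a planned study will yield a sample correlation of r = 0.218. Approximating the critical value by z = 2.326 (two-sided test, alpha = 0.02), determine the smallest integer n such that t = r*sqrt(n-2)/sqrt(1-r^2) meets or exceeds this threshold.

111

Need r·√(n−2)/√(1−r²) ≥ 2.326
√(n−2) ≥ 2.326·√(1−0.047524) / 0.218 = 2.326·0.975949 / 0.218 = 10.4131
n−2 ≥ 108.4327  ⇒  n ≥ 110.4327
Smallest integer n = 111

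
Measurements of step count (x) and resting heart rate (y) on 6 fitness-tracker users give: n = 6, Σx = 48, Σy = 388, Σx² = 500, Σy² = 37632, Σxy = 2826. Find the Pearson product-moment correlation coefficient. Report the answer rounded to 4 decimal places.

S_xy = nΣxy − ΣxΣy = 6·2826 − 48·388 = 16956 − 18624 = -1668
S_xx = nΣx² − (Σx)² = 6·500 − 48² = 3000 − 2304 = 696
S_yy = nΣy² − (Σy)² = 6·37632 − 388² = 225792 − 150544 = 75248
r = S_xy / √(S_xx·S_yy) = -1668 / √(696·75248) = -1668 / √52372608 = -1668 / 7236.8922 = -0.2305

-0.2305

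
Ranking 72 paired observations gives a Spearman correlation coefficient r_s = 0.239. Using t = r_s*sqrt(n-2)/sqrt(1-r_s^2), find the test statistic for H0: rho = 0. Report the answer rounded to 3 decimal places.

2.059

1 − r_s² = 1 − 0.057121 = 0.942879;  √(1−r_s²) = 0.971020
√(n−2) = √70 = 8.366600
t = r_s·√(n−2)/√(1−r_s²) = 0.239 · 8.366600 / 0.971020 = 2.059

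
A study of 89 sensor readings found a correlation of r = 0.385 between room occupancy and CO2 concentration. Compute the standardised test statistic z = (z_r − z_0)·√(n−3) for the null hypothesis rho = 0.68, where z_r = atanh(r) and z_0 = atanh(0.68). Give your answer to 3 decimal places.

-3.925

z_r = atanh(0.385) = 0.405917,  z_0 = atanh(0.68) = 0.829114
SE = 1/√(n−3) = 1/√86 = 0.107833
z = (z_r − z_0)/SE = (0.405917 − 0.829114) / 0.107833 = -0.423197 / 0.107833 = -3.925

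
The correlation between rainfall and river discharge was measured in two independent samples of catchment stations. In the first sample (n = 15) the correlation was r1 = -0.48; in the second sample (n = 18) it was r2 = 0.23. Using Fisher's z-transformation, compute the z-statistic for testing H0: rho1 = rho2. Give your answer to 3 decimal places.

z1 = atanh(-0.48) = -0.522984,  z2 = atanh(0.23) = 0.234189
SE = √(1/(n1−3) + 1/(n2−3)) = √(1/12 + 1/15) = √(0.0833333 + 0.0666667) = √0.1500000 = 0.387298
z = (z1 − z2)/SE = (-0.522984 − 0.234189) / 0.387298 = -0.757173 / 0.387298 = -1.955

-1.955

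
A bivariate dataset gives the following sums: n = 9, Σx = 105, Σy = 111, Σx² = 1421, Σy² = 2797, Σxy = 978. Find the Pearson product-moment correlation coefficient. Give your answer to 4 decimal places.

-0.5992

S_xy = nΣxy − ΣxΣy = 9·978 − 105·111 = 8802 − 11655 = -2853
S_xx = nΣx² − (Σx)² = 9·1421 − 105² = 12789 − 11025 = 1764
S_yy = nΣy² − (Σy)² = 9·2797 − 111² = 25173 − 12321 = 12852
r = S_xy / √(S_xx·S_yy) = -2853 / √(1764·12852) = -2853 / √22670928 = -2853 / 4761.3998 = -0.5992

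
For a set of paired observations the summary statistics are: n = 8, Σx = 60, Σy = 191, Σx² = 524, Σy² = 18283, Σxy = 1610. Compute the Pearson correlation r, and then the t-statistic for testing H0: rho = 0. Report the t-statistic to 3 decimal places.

0.438

S_xy = nΣxy − ΣxΣy = 8·1610 − 60·191 = 12880 − 11460 = 1420
S_xx = nΣx² − (Σx)² = 8·524 − 60² = 4192 − 3600 = 592
S_yy = nΣy² − (Σy)² = 8·18283 − 191² = 146264 − 36481 = 109783
r = S_xy / √(S_xx·S_yy) = 1420 / √(592·109783) = 1420 / √64991536 = 1420 / 8061.7328 = 0.1761
t = r·√(n−2)/√(1−r²) = 0.1761·√6 / √(1−0.031011) = 0.431355 / 0.984372 = 0.438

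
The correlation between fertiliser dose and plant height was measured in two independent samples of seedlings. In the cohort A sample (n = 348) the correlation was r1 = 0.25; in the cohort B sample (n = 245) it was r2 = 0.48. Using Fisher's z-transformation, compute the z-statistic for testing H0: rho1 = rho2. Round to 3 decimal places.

-3.191

z1 = atanh(0.25) = 0.255413,  z2 = atanh(0.48) = 0.522984
SE = √(1/(n1−3) + 1/(n2−3)) = √(1/345 + 1/242) = √(0.0028986 + 0.0041322) = √0.0070308 = 0.083850
z = (z1 − z2)/SE = (0.255413 − 0.522984) / 0.083850 = -0.267571 / 0.083850 = -3.191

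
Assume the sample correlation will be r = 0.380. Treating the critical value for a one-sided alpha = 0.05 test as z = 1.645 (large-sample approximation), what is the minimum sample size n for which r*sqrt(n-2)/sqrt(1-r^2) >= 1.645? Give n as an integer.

Need r·√(n−2)/√(1−r²) ≥ 1.645
√(n−2) ≥ 1.645·√(1−0.144400) / 0.380 = 1.645·0.924986 / 0.380 = 4.0042
n−2 ≥ 16.0336  ⇒  n ≥ 18.0336
Smallest integer n = 19

19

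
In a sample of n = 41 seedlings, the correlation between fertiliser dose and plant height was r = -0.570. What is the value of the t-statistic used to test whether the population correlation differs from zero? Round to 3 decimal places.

-4.332

1 − r² = 1 − 0.324900 = 0.675100;  √(1−r²) = 0.821645
√(n−2) = √39 = 6.244998
t = r·√(n−2)/√(1−r²) = -0.570 · 6.244998 / 0.821645 = -4.332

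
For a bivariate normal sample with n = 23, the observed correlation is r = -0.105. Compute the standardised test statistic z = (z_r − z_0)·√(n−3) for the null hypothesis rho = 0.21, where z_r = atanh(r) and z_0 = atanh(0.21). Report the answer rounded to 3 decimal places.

z_r = atanh(-0.105) = -0.105388,  z_0 = atanh(0.21) = 0.213171
SE = 1/√(n−3) = 1/√20 = 0.223607
z = (z_r − z_0)/SE = (-0.105388 − 0.213171) / 0.223607 = -0.318559 / 0.223607 = -1.425

-1.425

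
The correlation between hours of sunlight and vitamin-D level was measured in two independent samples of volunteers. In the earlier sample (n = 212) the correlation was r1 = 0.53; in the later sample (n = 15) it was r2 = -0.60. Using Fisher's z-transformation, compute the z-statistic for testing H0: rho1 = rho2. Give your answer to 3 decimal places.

4.323

z1 = atanh(0.53) = 0.590145,  z2 = atanh(-0.60) = -0.693147
SE = √(1/(n1−3) + 1/(n2−3)) = √(1/209 + 1/12) = √(0.0047847 + 0.0833333) = √0.0881180 = 0.296847
z = (z1 − z2)/SE = (0.590145 − (-0.693147)) / 0.296847 = 1.283292 / 0.296847 = 4.323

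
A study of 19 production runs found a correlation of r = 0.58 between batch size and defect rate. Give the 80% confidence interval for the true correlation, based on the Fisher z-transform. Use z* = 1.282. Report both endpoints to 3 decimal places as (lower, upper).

z_r = atanh(0.58) = 0.662463;  SE = 1/√(n−3) = 1/√16 = 0.250000
z-limits: 0.662463 ± 1.282·0.250000 = 0.662463 ± 0.320500 = [0.341963, 0.982963]
ρ-limits: (tanh 0.341963, tanh 0.982963) = (0.329, 0.754)

(0.329, 0.754)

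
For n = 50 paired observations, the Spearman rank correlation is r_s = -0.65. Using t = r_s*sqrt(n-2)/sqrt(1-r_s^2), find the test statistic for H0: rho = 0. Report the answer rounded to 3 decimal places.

-5.926

1 − r_s² = 1 − 0.4225 = 0.5775;  √(1−r_s²) = 0.759934
√(n−2) = √48 = 6.928203
t = r_s·√(n−2)/√(1−r_s²) = -0.65 · 6.928203 / 0.759934 = -5.926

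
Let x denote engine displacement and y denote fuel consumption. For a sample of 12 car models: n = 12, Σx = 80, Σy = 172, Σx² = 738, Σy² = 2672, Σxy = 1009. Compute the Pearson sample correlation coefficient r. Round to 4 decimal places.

-0.6694

S_xy = nΣxy − ΣxΣy = 12·1009 − 80·172 = 12108 − 13760 = -1652
S_xx = nΣx² − (Σx)² = 12·738 − 80² = 8856 − 6400 = 2456
S_yy = nΣy² − (Σy)² = 12·2672 − 172² = 32064 − 29584 = 2480
r = S_xy / √(S_xx·S_yy) = -1652 / √(2456·2480) = -1652 / √6090880 = -1652 / 2467.9708 = -0.6694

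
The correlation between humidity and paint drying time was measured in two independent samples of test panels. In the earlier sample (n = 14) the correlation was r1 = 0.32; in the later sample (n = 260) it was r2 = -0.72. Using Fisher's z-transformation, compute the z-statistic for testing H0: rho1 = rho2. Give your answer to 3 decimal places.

Fisher z-transforms: z1 = atanh(0.32) = 0.331647, z2 = atanh(-0.72) = -0.907645; difference d = 1.239292
Var(d) = 1/11 + 1/257 = 0.0909091 + 0.0038911 = 0.0948002
z = d/√Var(d) = 1.239292 / √0.0948002 = 1.239292 / 0.307896 = 4.025

4.025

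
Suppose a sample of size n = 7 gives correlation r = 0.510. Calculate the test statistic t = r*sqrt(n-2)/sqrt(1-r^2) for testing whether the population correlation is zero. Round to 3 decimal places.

1.326

t = r·√(n−2) / √(1−r²) with r = 0.510, n = 7
  = 0.510·√5 / √(1 − 0.260100)
  = 0.510·2.236068 / 0.860174
  = 1.140395 / 0.860174 = 1.326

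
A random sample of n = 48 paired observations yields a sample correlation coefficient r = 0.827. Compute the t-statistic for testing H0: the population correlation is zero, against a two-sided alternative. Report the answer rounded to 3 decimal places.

9.977

t = r·√(n−2) / √(1−r²) with r = 0.827, n = 48
  = 0.827·√46 / √(1 − 0.683929)
  = 0.827·6.782330 / 0.562202
  = 5.608987 / 0.562202 = 9.977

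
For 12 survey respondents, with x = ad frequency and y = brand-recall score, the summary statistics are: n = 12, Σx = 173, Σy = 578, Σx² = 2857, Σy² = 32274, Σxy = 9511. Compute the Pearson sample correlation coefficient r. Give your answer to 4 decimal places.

S_xy = nΣxy − ΣxΣy = 12·9511 − 173·578 = 114132 − 99994 = 14138
S_xx = nΣx² − (Σx)² = 12·2857 − 173² = 34284 − 29929 = 4355
S_yy = nΣy² − (Σy)² = 12·32274 − 578² = 387288 − 334084 = 53204
r = S_xy / √(S_xx·S_yy) = 14138 / √(4355·53204) = 14138 / √231703420 = 14138 / 15221.8074 = 0.9288

0.9288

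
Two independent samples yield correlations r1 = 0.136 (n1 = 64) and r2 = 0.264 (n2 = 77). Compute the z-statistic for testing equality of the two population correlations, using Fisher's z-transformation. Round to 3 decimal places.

-0.772

z1 = atanh(0.136) = 0.136848,  z2 = atanh(0.264) = 0.270403
SE = √(1/(n1−3) + 1/(n2−3)) = √(1/61 + 1/74) = √(0.0163934 + 0.0135135) = √0.0299069 = 0.172936
z = (z1 − z2)/SE = (0.136848 − 0.270403) / 0.172936 = -0.133555 / 0.172936 = -0.772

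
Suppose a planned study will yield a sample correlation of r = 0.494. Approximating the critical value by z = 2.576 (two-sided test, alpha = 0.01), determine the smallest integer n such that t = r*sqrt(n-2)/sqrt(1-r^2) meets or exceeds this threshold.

23

Need r·√(n−2)/√(1−r²) ≥ 2.576
√(n−2) ≥ 2.576·√(1−0.244036) / 0.494 = 2.576·0.869462 / 0.494 = 4.5339
n−2 ≥ 20.5562  ⇒  n ≥ 22.5562
Smallest integer n = 23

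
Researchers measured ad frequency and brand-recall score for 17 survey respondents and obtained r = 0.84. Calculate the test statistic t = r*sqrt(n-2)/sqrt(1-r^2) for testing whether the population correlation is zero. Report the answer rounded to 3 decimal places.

5.996

1 − r² = 1 − 0.7056 = 0.2944;  √(1−r²) = 0.542586
√(n−2) = √15 = 3.872983
t = r·√(n−2)/√(1−r²) = 0.84 · 3.872983 / 0.542586 = 5.996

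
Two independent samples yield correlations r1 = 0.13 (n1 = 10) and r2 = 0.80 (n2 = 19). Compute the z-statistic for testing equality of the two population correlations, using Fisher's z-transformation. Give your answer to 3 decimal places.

-2.136

Fisher z-transforms: z1 = atanh(0.13) = 0.130740, z2 = atanh(0.80) = 1.098612; difference d = -0.967872
Var(d) = 1/7 + 1/16 = 0.1428571 + 0.0625000 = 0.2053571
z = d/√Var(d) = -0.967872 / √0.2053571 = -0.967872 / 0.453163 = -2.136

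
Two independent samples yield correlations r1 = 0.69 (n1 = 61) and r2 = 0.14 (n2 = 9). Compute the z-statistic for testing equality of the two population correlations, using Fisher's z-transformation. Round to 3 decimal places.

1.649

z1 = atanh(0.69) = 0.847956,  z2 = atanh(0.14) = 0.140926
SE = √(1/(n1−3) + 1/(n2−3)) = √(1/58 + 1/6) = √(0.0172414 + 0.1666667) = √0.1839081 = 0.428845
z = (z1 − z2)/SE = (0.847956 − 0.140926) / 0.428845 = 0.707030 / 0.428845 = 1.649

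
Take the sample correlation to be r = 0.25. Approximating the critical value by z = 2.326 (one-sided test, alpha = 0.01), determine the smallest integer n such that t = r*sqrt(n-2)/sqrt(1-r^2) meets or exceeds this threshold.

84

Need r·√(n−2)/√(1−r²) ≥ 2.326
√(n−2) ≥ 2.326·√(1−0.0625) / 0.25 = 2.326·0.968246 / 0.25 = 9.0086
n−2 ≥ 81.1549  ⇒  n ≥ 83.1549
Smallest integer n = 84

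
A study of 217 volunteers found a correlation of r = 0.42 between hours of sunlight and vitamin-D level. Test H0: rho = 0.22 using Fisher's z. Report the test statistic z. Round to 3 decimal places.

3.277

z_r = atanh(0.42) = 0.447692,  z_0 = atanh(0.22) = 0.223656
SE = 1/√(n−3) = 1/√214 = 0.068359
z = (z_r − z_0)/SE = (0.447692 − 0.223656) / 0.068359 = 0.224036 / 0.068359 = 3.277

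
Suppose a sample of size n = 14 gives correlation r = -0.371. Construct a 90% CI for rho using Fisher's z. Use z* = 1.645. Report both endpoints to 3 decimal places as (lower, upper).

(-0.709, 0.106)

z_r = atanh(-0.371) = -0.389582;  SE = 1/√(n−3) = 1/√11 = 0.301511
z-limits: -0.389582 ± 1.645·0.301511 = -0.389582 ± 0.495986 = [-0.885568, 0.106404]
ρ-limits: (tanh -0.885568, tanh 0.106404) = (-0.709, 0.106)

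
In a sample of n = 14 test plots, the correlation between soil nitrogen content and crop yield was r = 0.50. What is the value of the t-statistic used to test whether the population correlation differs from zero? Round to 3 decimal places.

2.000

1 − r² = 1 − 0.2500 = 0.7500;  √(1−r²) = 0.866025
√(n−2) = √12 = 3.464102
t = r·√(n−2)/√(1−r²) = 0.50 · 3.464102 / 0.866025 = 2.000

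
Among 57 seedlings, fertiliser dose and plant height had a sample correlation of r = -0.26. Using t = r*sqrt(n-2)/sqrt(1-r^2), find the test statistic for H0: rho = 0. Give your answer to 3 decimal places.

-1.997

t = r·√(n−2) / √(1−r²) with r = -0.26, n = 57
  = -0.26·√55 / √(1 − 0.0676)
  = -0.26·7.416198 / 0.965609
  = -1.928211 / 0.965609 = -1.997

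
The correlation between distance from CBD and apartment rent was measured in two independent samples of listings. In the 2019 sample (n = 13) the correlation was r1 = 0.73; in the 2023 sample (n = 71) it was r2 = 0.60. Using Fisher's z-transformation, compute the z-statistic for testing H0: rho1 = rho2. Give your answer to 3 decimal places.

z1 = atanh(0.73) = 0.928727,  z2 = atanh(0.60) = 0.693147
SE = √(1/(n1−3) + 1/(n2−3)) = √(1/10 + 1/68) = √(0.1000000 + 0.0147059) = √0.1147059 = 0.338683
z = (z1 − z2)/SE = (0.928727 − 0.693147) / 0.338683 = 0.235580 / 0.338683 = 0.696

0.696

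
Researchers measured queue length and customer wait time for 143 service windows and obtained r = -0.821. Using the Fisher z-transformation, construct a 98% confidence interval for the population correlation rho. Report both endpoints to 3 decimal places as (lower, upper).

Fisher z: z_r = atanh(r) = ½·ln((1+(-0.821))/(1−(-0.821))) = -1.159878
SE(z) = 1/√(n−3) = 1/√140 = 0.084515
98% ⇒ z* = 2.326; margin = 2.326·0.084515 = 0.196582
CI on z-scale: (-1.356460, -0.963296)
Back-transform: tanh(-1.356460) = -0.875569, tanh(-0.963296) = -0.745743

(-0.876, -0.746)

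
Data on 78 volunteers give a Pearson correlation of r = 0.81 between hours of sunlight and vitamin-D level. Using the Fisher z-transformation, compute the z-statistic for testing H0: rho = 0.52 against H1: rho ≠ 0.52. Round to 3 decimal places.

4.769

z_r = atanh(0.81) = 1.127029,  z_0 = atanh(0.52) = 0.576340
SE = 1/√(n−3) = 1/√75 = 0.115470
z = (z_r − z_0)/SE = (1.127029 − 0.576340) / 0.115470 = 0.550689 / 0.115470 = 4.769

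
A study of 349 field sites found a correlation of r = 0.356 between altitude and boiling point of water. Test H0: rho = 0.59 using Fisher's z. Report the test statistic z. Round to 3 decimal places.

z_r = atanh(0.356) = 0.372298,  z_0 = atanh(0.59) = 0.677666
SE = 1/√(n−3) = 1/√346 = 0.053760
z = (z_r − z_0)/SE = (0.372298 − 0.677666) / 0.053760 = -0.305368 / 0.053760 = -5.680

-5.680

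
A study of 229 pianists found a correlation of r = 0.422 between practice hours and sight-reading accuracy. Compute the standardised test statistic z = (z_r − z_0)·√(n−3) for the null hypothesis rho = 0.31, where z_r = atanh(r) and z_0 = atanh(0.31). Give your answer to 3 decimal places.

Fisher z: atanh(0.422) = 0.450123, atanh(0.31) = 0.320545
z = (z_r − z_0)·√(n−3) = (0.450123 − 0.320545)·√226 = 0.129578 · 15.033296 = 1.948

1.948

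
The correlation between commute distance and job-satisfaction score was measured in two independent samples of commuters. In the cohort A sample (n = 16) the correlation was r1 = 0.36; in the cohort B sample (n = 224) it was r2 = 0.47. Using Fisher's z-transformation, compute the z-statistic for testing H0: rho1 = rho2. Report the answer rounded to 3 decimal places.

Fisher z-transforms: z1 = atanh(0.36) = 0.376886, z2 = atanh(0.47) = 0.510070; difference d = -0.133184
Var(d) = 1/13 + 1/221 = 0.0769231 + 0.0045249 = 0.0814480
z = d/√Var(d) = -0.133184 / √0.0814480 = -0.133184 / 0.285391 = -0.467

-0.467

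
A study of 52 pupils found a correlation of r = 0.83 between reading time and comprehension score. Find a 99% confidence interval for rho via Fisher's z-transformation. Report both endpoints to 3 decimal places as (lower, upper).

(0.675, 0.915)

z_r = atanh(0.83) = 1.188136;  SE = 1/√(n−3) = 1/√49 = 0.142857
z-limits: 1.188136 ± 2.576·0.142857 = 1.188136 ± 0.368000 = [0.820136, 1.556136]
ρ-limits: (tanh 0.820136, tanh 1.556136) = (0.675, 0.915)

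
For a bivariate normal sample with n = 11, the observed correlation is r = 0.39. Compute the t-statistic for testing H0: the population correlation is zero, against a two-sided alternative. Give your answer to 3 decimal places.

1 − r² = 1 − 0.1521 = 0.8479;  √(1−r²) = 0.920815
√(n−2) = √9 = 3.000000
t = r·√(n−2)/√(1−r²) = 0.39 · 3.000000 / 0.920815 = 1.271

1.271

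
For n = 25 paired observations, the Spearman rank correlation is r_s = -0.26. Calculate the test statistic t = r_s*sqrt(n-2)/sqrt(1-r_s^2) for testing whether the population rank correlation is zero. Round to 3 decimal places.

t = r_s·√(n−2) / √(1−r_s²) with r_s = -0.26, n = 25
  = -0.26·√23 / √(1 − 0.0676)
  = -0.26·4.795832 / 0.965609
  = -1.246916 / 0.965609 = -1.291

-1.291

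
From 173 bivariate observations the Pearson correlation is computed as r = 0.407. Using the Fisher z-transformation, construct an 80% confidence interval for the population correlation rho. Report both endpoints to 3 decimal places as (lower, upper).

(0.322, 0.486)

Fisher z: z_r = atanh(r) = ½·ln((1+0.407)/(1−0.407)) = 0.432010
SE(z) = 1/√(n−3) = 1/√170 = 0.076696
80% ⇒ z* = 1.282; margin = 1.282·0.076696 = 0.098324
CI on z-scale: (0.333686, 0.530334)
Back-transform: tanh(0.333686) = 0.321829, tanh(0.530334) = 0.485636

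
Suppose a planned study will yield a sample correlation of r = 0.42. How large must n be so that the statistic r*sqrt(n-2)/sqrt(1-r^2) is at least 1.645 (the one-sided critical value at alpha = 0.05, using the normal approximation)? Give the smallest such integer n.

15

Need r·√(n−2)/√(1−r²) ≥ 1.645
√(n−2) ≥ 1.645·√(1−0.1764) / 0.42 = 1.645·0.907524 / 0.42 = 3.5545
n−2 ≥ 12.6345  ⇒  n ≥ 14.6345
Smallest integer n = 15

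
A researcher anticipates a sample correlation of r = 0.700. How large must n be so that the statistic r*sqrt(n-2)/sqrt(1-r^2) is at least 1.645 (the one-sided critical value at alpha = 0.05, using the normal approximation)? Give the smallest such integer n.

5

r√(n−2)/√(1−r²) ≥ 1.645  ⇔  n−2 ≥ (1.645)²·(1−r²)/r²
(1−r²)/r² = (1−0.490000)/0.490000 = 1.0408
n ≥ 2 + 2.706025·1.0408 = 2 + 2.8164 = 4.8164
⌈4.8164⌉ = 5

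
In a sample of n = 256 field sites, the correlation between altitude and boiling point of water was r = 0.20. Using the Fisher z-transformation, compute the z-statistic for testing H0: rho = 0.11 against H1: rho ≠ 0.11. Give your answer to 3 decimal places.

z_r = atanh(0.20) = 0.202733,  z_0 = atanh(0.11) = 0.110447
SE = 1/√(n−3) = 1/√253 = 0.062869
z = (z_r − z_0)/SE = (0.202733 − 0.110447) / 0.062869 = 0.092286 / 0.062869 = 1.468

1.468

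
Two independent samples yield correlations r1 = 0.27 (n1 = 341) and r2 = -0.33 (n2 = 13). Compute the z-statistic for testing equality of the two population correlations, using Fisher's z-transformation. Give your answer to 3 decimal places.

1.931

z1 = atanh(0.27) = 0.276864,  z2 = atanh(-0.33) = -0.342828
SE = √(1/(n1−3) + 1/(n2−3)) = √(1/338 + 1/10) = √(0.0029586 + 0.1000000) = √0.1029586 = 0.320872
z = (z1 − z2)/SE = (0.276864 − (-0.342828)) / 0.320872 = 0.619692 / 0.320872 = 1.931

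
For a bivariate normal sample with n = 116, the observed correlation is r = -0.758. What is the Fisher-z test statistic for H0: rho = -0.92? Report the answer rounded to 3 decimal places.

z_r = atanh(-0.758) = -0.991497,  z_0 = atanh(-0.92) = -1.589027
SE = 1/√(n−3) = 1/√113 = 0.094072
z = (z_r − z_0)/SE = (-0.991497 − (-1.589027)) / 0.094072 = 0.597530 / 0.094072 = 6.352

6.352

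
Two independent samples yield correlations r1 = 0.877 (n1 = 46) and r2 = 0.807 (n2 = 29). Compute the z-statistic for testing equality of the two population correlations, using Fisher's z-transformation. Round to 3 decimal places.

0.983

z1 = atanh(0.877) = 1.362623,  z2 = atanh(0.807) = 1.118367
SE = √(1/(n1−3) + 1/(n2−3)) = √(1/43 + 1/26) = √(0.0232558 + 0.0384615) = √0.0617173 = 0.248430
z = (z1 − z2)/SE = (1.362623 − 1.118367) / 0.248430 = 0.244256 / 0.248430 = 0.983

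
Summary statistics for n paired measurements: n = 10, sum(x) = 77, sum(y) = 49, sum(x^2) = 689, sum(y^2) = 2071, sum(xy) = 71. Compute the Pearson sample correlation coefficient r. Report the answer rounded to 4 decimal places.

-0.7302

S_xy = nΣxy − ΣxΣy = 10·71 − 77·49 = 710 − 3773 = -3063
S_xx = nΣx² − (Σx)² = 10·689 − 77² = 6890 − 5929 = 961
S_yy = nΣy² − (Σy)² = 10·2071 − 49² = 20710 − 2401 = 18309
r = S_xy / √(S_xx·S_yy) = -3063 / √(961·18309) = -3063 / √17594949 = -3063 / 4194.6334 = -0.7302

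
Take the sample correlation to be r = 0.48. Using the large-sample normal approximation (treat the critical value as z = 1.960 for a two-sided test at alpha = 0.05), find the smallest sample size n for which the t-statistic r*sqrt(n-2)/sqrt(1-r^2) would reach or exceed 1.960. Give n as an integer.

Need r·√(n−2)/√(1−r²) ≥ 1.960
√(n−2) ≥ 1.960·√(1−0.2304) / 0.48 = 1.960·0.877268 / 0.48 = 3.5822
n−2 ≥ 12.8322  ⇒  n ≥ 14.8322
Smallest integer n = 15

15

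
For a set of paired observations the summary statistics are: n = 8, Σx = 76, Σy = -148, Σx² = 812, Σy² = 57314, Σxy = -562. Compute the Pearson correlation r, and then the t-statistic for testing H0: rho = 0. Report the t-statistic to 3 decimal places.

1.009

S_xy = nΣxy − ΣxΣy = 8·(-562) − 76·(-148) = -4496 − (-11248) = 6752
S_xx = nΣx² − (Σx)² = 8·812 − 76² = 6496 − 5776 = 720
S_yy = nΣy² − (Σy)² = 8·57314 − (-148)² = 458512 − 21904 = 436608
r = S_xy / √(S_xx·S_yy) = 6752 / √(720·436608) = 6752 / √314357760 = 6752 / 17730.1371 = 0.3808
t = r·√(n−2)/√(1−r²) = 0.3808·√6 / √(1−0.145009) = 0.932766 / 0.924657 = 1.009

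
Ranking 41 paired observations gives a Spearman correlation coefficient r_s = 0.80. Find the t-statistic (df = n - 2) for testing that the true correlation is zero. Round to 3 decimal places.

8.327

1 − r_s² = 1 − 0.6400 = 0.3600;  √(1−r_s²) = 0.600000
√(n−2) = √39 = 6.244998
t = r_s·√(n−2)/√(1−r_s²) = 0.80 · 6.244998 / 0.600000 = 8.327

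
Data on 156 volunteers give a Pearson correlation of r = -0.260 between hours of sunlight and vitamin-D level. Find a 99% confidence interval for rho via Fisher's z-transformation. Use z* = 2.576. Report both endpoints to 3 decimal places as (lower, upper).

(-0.442, -0.058)

z_r = atanh(-0.260) = -0.266108;  SE = 1/√(n−3) = 1/√153 = 0.080845
z-limits: -0.266108 ± 2.576·0.080845 = -0.266108 ± 0.208257 = [-0.474365, -0.057851]
ρ-limits: (tanh -0.474365, tanh -0.057851) = (-0.442, -0.058)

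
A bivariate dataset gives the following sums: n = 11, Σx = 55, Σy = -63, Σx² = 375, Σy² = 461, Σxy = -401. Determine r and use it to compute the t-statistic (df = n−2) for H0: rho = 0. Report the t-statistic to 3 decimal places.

-5.038

S_xy = nΣxy − ΣxΣy = 11·(-401) − 55·(-63) = -4411 − (-3465) = -946
S_xx = nΣx² − (Σx)² = 11·375 − 55² = 4125 − 3025 = 1100
S_yy = nΣy² − (Σy)² = 11·461 − (-63)² = 5071 − 3969 = 1102
r = S_xy / √(S_xx·S_yy) = -946 / √(1100·1102) = -946 / √1212200 = -946 / 1100.9995 = -0.8592
t = r·√(n−2)/√(1−r²) = -0.8592·√9 / √(1−0.738225) = -2.577600 / 0.511640 = -5.038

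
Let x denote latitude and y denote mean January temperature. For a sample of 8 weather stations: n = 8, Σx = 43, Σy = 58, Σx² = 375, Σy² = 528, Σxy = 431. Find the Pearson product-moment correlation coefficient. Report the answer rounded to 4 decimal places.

0.9589

Numerator: nΣxy − (Σx)(Σy) = 8·431 − (43)(58) = 954
Denominator: √[(nΣx²−(Σx)²)(nΣy²−(Σy)²)]
  nΣx²−(Σx)² = 8·375 − 1849 = 1151;  nΣy²−(Σy)² = 8·528 − 3364 = 860
  √(1151·860) = √989860 = 994.9171
r = 954 / 994.9171 = 0.9589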